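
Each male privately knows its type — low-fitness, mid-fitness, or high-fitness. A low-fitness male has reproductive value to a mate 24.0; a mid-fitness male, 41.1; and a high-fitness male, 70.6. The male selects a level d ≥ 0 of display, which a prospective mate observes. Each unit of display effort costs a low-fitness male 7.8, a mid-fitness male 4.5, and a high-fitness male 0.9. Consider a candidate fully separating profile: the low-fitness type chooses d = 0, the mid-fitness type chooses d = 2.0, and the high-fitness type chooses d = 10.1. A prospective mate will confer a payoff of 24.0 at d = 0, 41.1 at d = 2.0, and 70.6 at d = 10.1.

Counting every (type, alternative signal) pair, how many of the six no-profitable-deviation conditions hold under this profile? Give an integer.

5

High-fitness (own payoff 70.6 − 0.9×10.1 = 61.51): to d=0 gives 24.0 → no gain ✓; to d=2.0 gives 41.1 − 0.9×2.0 = 39.3 → no gain ✓.
Low-fitness (own payoff 24.0): to d=2.0 gives 41.1 − 7.8×2.0 = 25.5 → profitable ✗; to d=10.1 gives 70.6 − 7.8×10.1 = -8.18 → no gain ✓.
Mid-fitness (own payoff 41.1 − 4.5×2.0 = 32.1): to d=0 gives 24.0 → no gain ✓; to d=10.1 gives 70.6 − 4.5×10.1 = 25.15 → no gain ✓.
5 of the 6 constraints hold; not an equilibrium.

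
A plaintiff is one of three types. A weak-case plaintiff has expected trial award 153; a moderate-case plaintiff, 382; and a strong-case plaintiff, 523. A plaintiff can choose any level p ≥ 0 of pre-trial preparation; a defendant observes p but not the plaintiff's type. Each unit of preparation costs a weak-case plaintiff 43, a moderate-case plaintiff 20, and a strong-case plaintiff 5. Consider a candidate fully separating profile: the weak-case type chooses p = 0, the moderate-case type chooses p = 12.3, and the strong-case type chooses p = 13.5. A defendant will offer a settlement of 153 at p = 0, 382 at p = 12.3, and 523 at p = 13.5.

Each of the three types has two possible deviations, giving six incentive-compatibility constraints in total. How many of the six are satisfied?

4

Weak-case (own payoff 153): to p=12.3 gives 382 − 43×12.3 = -146.9 → no gain ✓; to p=13.5 gives 523 − 43×13.5 = -57.5 → no gain ✓.
Moderate-case (own payoff 382 − 20×12.3 = 136): to p=0 gives 153 → profitable ✗; to p=13.5 gives 523 − 20×13.5 = 253 → profitable ✗.
Strong-case (own payoff 523 − 5×13.5 = 455.5): to p=0 gives 153 → no gain ✓; to p=12.3 gives 382 − 5×12.3 = 320.5 → no gain ✓.
4 of the 6 constraints hold; not an equilibrium.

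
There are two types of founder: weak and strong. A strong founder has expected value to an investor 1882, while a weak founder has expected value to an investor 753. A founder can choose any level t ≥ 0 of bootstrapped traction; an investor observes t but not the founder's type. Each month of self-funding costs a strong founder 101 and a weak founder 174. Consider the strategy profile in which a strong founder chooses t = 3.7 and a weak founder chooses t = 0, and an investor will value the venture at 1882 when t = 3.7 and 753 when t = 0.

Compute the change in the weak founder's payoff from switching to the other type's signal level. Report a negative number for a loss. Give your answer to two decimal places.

485.20

Playing t = 0 the weak founder receives 753.
Deviating to t = 3.7 brings payment 1882 at cost 174 × 3.7 = 643.8, netting 1238.2.
Gain from deviating: 1238.2 − 753 = 485.20.
The gain is positive, so the weak type's incentive-compatibility constraint is violated — this profile is not a separating equilibrium.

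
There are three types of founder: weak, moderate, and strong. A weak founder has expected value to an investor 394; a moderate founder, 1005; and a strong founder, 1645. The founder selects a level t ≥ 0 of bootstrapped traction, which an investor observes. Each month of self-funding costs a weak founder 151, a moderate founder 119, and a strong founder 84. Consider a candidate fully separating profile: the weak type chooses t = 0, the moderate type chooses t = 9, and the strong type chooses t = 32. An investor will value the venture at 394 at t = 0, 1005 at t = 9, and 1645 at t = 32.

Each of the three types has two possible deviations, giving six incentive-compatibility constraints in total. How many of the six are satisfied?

3

Strong (own payoff 1645 − 84×32 = -1043): to t=0 gives 394 → profitable ✗; to t=9 gives 1005 − 84×9 = 249 → profitable ✗.
Moderate (own payoff 1005 − 119×9 = -66): to t=0 gives 394 → profitable ✗; to t=32 gives 1645 − 119×32 = -2163 → no gain ✓.
Weak (own payoff 394): to t=9 gives 1005 − 151×9 = -354 → no gain ✓; to t=32 gives 1645 − 151×32 = -3187 → no gain ✓.
3 of the 6 constraints hold; not an equilibrium.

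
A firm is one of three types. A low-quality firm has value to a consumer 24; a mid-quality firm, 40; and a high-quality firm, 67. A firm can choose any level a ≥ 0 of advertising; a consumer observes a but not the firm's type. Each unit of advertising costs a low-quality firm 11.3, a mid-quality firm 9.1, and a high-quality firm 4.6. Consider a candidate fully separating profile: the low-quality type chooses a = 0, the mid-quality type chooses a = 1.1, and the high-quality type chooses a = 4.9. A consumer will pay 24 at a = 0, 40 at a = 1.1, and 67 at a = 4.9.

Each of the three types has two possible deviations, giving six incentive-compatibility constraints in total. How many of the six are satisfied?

High-quality (own payoff 67 − 4.6×4.9 = 44.46): to a=0 gives 24 → no gain ✓; to a=1.1 gives 40 − 4.6×1.1 = 34.94 → no gain ✓.
Mid-quality (own payoff 40 − 9.1×1.1 = 29.99): to a=0 gives 24 → no gain ✓; to a=4.9 gives 67 − 9.1×4.9 = 22.41 → no gain ✓.
Low-quality (own payoff 24): to a=1.1 gives 40 − 11.3×1.1 = 27.57 → profitable ✗; to a=4.9 gives 67 − 11.3×4.9 = 11.63 → no gain ✓.
5 of the 6 constraints hold; not an equilibrium.

5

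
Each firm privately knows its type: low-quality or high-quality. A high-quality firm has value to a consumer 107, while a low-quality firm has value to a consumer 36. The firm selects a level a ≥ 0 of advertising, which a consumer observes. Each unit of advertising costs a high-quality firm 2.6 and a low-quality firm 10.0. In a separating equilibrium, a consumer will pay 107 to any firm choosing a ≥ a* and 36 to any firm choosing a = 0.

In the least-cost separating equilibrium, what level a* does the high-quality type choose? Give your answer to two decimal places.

A low-quality firm choosing a = 0 receives 36.
Imitating at a* instead would pay 107 at cost 10.0·a*, netting 107 − 10.0·a*.
Indifference: 36 = 107 − 10.0·a*, so a* = (107 − 36) / 10.0 = 7.10.
This is the low-quality type's binding incentive-compatibility constraint; any a ≥ 7.10 sustains separation on that side.

7.10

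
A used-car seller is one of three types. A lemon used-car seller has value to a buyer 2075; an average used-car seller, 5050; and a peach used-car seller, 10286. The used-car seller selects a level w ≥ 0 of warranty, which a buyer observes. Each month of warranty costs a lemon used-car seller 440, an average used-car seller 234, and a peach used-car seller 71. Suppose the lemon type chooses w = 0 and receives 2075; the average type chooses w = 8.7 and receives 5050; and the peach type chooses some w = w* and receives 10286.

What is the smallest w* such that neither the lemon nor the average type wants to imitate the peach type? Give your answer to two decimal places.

Lemon type (on-path payoff 2075) won't mimic when 2075 ≥ 10286 − 440·w*, i.e. w* ≥ 18.66.
Average type (on-path payoff 5050 − 234×8.7 = 3014.2) won't mimic when 3014.2 ≥ 10286 − 234·w*, i.e. w* ≥ 31.08.
Both must hold, so w* = max(18.66, 31.08) = 31.08. The average type's constraint binds.

31.08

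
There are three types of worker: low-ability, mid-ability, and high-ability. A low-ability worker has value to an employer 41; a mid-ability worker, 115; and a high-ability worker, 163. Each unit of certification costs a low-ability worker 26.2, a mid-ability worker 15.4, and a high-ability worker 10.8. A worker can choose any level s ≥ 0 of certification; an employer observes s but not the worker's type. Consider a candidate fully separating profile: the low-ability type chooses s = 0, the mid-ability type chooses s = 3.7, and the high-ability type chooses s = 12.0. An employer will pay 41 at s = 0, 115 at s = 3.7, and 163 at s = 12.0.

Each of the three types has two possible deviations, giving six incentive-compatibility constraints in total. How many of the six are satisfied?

4

Low-ability (own payoff 41): to s=3.7 gives 115 − 26.2×3.7 = 18.06 → no gain ✓; to s=12.0 gives 163 − 26.2×12.0 = -151.4 → no gain ✓.
High-ability (own payoff 163 − 10.8×12.0 = 33.4): to s=0 gives 41 → profitable ✗; to s=3.7 gives 115 − 10.8×3.7 = 75.04 → profitable ✗.
Mid-ability (own payoff 115 − 15.4×3.7 = 58.02): to s=0 gives 41 → no gain ✓; to s=12.0 gives 163 − 15.4×12.0 = -21.8 → no gain ✓.
4 of the 6 constraints hold; not an equilibrium.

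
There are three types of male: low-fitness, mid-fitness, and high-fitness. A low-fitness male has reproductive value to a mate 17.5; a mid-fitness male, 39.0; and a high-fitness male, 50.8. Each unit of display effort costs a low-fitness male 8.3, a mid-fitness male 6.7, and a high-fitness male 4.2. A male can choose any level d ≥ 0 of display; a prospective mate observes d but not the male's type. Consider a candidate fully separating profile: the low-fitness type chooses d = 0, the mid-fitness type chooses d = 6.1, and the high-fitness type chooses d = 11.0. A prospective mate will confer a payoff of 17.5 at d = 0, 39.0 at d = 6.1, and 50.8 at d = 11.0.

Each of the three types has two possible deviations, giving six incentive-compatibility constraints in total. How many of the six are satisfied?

Mid-fitness (own payoff 39.0 − 6.7×6.1 = -1.87): to d=0 gives 17.5 → profitable ✗; to d=11.0 gives 50.8 − 6.7×11.0 = -22.9 → no gain ✓.
Low-fitness (own payoff 17.5): to d=6.1 gives 39.0 − 8.3×6.1 = -11.63 → no gain ✓; to d=11.0 gives 50.8 − 8.3×11.0 = -40.5 → no gain ✓.
High-fitness (own payoff 50.8 − 4.2×11.0 = 4.6): to d=0 gives 17.5 → profitable ✗; to d=6.1 gives 39.0 − 4.2×6.1 = 13.38 → profitable ✗.
3 of the 6 constraints hold; not an equilibrium.

3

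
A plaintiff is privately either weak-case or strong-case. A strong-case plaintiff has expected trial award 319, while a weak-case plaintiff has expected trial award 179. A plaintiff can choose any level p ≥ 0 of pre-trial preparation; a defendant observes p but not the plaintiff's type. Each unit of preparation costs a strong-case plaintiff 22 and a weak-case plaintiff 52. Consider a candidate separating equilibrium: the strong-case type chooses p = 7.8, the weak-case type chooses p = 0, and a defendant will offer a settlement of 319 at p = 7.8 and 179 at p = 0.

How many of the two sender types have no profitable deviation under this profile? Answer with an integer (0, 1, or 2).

1

Weak-case type: stay at 0 → 179; mimic → 319 − 52 × 7.8 = -86.6. IC holds (179 ≥ -86.6).
Strong-case type: signal → 319 − 22 × 7.8 = 147.4; deviate to 0 → 179. IC fails (147.4 < 179).
1 of 2 constraints hold, so this profile is not an equilibrium.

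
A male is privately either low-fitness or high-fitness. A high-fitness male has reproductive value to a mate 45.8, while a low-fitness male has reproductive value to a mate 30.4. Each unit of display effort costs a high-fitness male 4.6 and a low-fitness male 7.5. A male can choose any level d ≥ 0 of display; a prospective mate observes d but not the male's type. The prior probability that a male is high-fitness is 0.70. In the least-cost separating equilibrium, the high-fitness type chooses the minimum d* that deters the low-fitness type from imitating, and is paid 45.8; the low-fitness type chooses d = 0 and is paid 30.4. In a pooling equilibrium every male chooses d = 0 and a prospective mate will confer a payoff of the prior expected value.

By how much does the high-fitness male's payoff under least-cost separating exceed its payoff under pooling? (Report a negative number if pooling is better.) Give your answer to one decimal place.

-4.8

Least-cost separating signal: d* solves 30.4 = 45.8 − 7.5·d*, so d* = (45.8 − 30.4)/7.5 ≈ 2.0533.
High-fitness type's separating payoff: 45.8 − 4.6 × d* = 45.8 − 4.6 × (45.8 − 30.4)/7.5 = 45.8 − 70.84/7.5 ≈ 36.355.
Pooling payoff: 0.70 × 45.8 + 0.30 × 30.4 = 41.18.
Difference: 36.355 − 41.18 = -4.825, i.e. -4.8 to one decimal place.
The high-fitness type would prefer the pooling outcome.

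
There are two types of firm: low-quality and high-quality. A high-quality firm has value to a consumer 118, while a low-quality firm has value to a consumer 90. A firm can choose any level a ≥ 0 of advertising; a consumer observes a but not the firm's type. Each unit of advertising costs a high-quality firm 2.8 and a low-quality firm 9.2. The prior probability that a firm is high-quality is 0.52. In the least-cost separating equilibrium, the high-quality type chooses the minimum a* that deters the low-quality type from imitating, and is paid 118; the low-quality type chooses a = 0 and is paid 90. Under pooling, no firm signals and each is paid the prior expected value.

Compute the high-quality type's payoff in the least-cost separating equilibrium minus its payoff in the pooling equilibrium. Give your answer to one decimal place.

4.9

Least-cost separating signal: a* solves 90 = 118 − 9.2·a*, so a* = (118 − 90)/9.2 ≈ 3.0435.
High-quality type's separating payoff: 118 − 2.8 × a* = 118 − 2.8 × (118 − 90)/9.2 = 118 − 78.4/9.2 ≈ 109.478.
Pooling payoff: 0.52 × 118 + 0.48 × 90 = 104.56.
Difference: 109.478 − 104.56 = 4.918, i.e. 4.9 to one decimal place.
The high-quality type prefers to separate.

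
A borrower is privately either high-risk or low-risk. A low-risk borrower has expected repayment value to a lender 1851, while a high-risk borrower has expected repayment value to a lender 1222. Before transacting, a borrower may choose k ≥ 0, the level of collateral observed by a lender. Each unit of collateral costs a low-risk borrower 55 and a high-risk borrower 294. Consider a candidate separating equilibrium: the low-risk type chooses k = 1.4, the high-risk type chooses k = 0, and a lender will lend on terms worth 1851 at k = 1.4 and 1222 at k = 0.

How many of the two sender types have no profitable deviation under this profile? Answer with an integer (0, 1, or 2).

High-risk type: stay at 0 → 1222; mimic → 1851 − 294 × 1.4 = 1439.4. IC fails (1222 < 1439.4).
Low-risk type: signal → 1851 − 55 × 1.4 = 1774; deviate to 0 → 1222. IC holds (1774 ≥ 1222).
1 of 2 constraints hold, so this profile is not an equilibrium.

1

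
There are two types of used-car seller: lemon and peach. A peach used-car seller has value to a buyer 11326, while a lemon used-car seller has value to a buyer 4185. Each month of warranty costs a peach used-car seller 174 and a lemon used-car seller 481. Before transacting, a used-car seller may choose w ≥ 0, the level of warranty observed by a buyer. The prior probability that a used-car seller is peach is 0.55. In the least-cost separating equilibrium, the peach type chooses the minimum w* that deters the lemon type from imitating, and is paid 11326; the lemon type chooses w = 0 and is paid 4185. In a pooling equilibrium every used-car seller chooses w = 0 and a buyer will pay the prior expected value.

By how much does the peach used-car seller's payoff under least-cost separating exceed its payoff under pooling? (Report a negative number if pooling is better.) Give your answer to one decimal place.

Least-cost separating signal: w* solves 4185 = 11326 − 481·w*, so w* = (11326 − 4185)/481 ≈ 14.8462.
Peach type's separating payoff: 11326 − 174 × w* = 11326 − 174 × (11326 − 4185)/481 = 11326 − 1242534/481 ≈ 8742.769.
Pooling payoff: 0.55 × 11326 + 0.45 × 4185 = 8112.55.
Difference: 8742.769 − 8112.55 = 630.219, i.e. 630.2 to one decimal place.
The peach type prefers to separate.

630.2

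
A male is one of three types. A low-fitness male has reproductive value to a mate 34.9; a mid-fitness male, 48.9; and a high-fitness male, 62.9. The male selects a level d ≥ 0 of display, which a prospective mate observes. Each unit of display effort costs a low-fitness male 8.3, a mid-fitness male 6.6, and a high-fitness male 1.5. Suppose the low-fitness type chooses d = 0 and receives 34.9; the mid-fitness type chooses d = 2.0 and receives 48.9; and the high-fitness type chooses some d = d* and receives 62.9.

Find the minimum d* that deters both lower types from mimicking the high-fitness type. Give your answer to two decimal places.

4.12

Low-fitness type (on-path payoff 34.9) won't mimic when 34.9 ≥ 62.9 − 8.3·d*, i.e. d* ≥ 3.37.
Mid-fitness type (on-path payoff 48.9 − 6.6×2.0 = 35.7) won't mimic when 35.7 ≥ 62.9 − 6.6·d*, i.e. d* ≥ 4.12.
Both must hold, so d* = max(3.37, 4.12) = 4.12. The mid-fitness type's constraint binds.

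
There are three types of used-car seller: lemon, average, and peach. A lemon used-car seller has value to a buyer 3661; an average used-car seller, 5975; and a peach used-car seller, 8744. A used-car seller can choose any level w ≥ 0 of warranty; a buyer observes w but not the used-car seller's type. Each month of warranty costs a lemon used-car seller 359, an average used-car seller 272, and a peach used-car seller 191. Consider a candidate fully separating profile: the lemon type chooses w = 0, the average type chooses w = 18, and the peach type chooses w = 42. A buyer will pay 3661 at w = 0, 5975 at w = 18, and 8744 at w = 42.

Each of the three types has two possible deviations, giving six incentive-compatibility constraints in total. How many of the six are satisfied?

Peach (own payoff 8744 − 191×42 = 722): to w=0 gives 3661 → profitable ✗; to w=18 gives 5975 − 191×18 = 2537 → profitable ✗.
Average (own payoff 5975 − 272×18 = 1079): to w=0 gives 3661 → profitable ✗; to w=42 gives 8744 − 272×42 = -2680 → no gain ✓.
Lemon (own payoff 3661): to w=18 gives 5975 − 359×18 = -487 → no gain ✓; to w=42 gives 8744 − 359×42 = -6334 → no gain ✓.
3 of the 6 constraints hold; not an equilibrium.

3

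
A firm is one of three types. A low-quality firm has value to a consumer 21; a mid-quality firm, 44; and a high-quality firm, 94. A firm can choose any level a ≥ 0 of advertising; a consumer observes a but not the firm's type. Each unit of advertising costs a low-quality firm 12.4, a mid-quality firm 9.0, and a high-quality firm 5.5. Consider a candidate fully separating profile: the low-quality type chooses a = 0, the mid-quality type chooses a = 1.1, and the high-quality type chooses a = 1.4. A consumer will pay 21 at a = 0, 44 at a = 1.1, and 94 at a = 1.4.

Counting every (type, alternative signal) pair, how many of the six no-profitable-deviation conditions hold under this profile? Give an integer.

Low-quality (own payoff 21): to a=1.1 gives 44 − 12.4×1.1 = 30.36 → profitable ✗; to a=1.4 gives 94 − 12.4×1.4 = 76.64 → profitable ✗.
Mid-quality (own payoff 44 − 9.0×1.1 = 34.1): to a=0 gives 21 → no gain ✓; to a=1.4 gives 94 − 9.0×1.4 = 81.4 → profitable ✗.
High-quality (own payoff 94 − 5.5×1.4 = 86.3): to a=0 gives 21 → no gain ✓; to a=1.1 gives 44 − 5.5×1.1 = 37.95 → no gain ✓.
3 of the 6 constraints hold; not an equilibrium.

3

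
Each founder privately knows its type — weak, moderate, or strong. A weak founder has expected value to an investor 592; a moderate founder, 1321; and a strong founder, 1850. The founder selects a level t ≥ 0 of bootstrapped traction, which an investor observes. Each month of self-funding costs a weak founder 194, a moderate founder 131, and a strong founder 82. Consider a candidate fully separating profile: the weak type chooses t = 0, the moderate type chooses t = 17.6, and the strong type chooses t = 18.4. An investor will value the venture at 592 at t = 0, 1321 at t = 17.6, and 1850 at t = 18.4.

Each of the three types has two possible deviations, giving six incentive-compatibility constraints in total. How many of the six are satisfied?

Moderate (own payoff 1321 − 131×17.6 = -984.6): to t=0 gives 592 → profitable ✗; to t=18.4 gives 1850 − 131×18.4 = -560.4 → profitable ✗.
Weak (own payoff 592): to t=17.6 gives 1321 − 194×17.6 = -2093.4 → no gain ✓; to t=18.4 gives 1850 − 194×18.4 = -1719.6 → no gain ✓.
Strong (own payoff 1850 − 82×18.4 = 341.2): to t=0 gives 592 → profitable ✗; to t=17.6 gives 1321 − 82×17.6 = -122.2 → no gain ✓.
3 of the 6 constraints hold; not an equilibrium.

3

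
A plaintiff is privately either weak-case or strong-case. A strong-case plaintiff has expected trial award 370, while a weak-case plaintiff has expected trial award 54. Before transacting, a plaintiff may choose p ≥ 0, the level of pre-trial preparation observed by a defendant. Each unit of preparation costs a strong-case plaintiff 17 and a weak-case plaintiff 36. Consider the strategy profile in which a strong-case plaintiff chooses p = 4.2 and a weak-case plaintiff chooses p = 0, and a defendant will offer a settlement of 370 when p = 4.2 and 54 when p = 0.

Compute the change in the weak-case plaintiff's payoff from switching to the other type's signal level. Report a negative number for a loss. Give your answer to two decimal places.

164.80

Playing p = 0 the weak-case plaintiff receives 54.
Deviating to p = 4.2 brings payment 370 at cost 36 × 4.2 = 151.2, netting 218.8.
Gain from deviating: 218.8 − 54 = 164.80.
The gain is positive, so the weak-case type's incentive-compatibility constraint is violated — this profile is not a separating equilibrium.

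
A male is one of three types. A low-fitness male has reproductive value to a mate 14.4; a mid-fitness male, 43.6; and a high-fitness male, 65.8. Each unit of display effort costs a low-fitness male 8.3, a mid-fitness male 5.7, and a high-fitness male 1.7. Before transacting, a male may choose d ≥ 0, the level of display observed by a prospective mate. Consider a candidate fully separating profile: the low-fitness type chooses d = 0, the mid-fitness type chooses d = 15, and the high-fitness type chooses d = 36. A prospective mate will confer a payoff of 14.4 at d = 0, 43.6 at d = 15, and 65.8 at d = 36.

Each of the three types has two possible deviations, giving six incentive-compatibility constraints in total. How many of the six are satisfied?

Low-fitness (own payoff 14.4): to d=15 gives 43.6 − 8.3×15 = -80.9 → no gain ✓; to d=36 gives 65.8 − 8.3×36 = -233 → no gain ✓.
Mid-fitness (own payoff 43.6 − 5.7×15 = -41.9): to d=0 gives 14.4 → profitable ✗; to d=36 gives 65.8 − 5.7×36 = -139.4 → no gain ✓.
High-fitness (own payoff 65.8 − 1.7×36 = 4.6): to d=0 gives 14.4 → profitable ✗; to d=15 gives 43.6 − 1.7×15 = 18.1 → profitable ✗.
3 of the 6 constraints hold; not an equilibrium.

3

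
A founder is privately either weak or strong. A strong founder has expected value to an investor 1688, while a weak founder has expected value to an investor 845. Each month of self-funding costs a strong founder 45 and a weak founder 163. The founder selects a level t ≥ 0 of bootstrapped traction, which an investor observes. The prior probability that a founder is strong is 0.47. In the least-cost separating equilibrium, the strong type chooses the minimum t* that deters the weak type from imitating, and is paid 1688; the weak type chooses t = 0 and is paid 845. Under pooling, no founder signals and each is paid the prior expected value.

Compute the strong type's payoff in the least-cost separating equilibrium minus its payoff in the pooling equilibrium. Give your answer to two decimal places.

Least-cost separating signal: t* solves 845 = 1688 − 163·t*, so t* = (1688 − 845)/163 ≈ 5.1718.
Strong type's separating payoff: 1688 − 45 × t* = 1688 − 45 × (1688 − 845)/163 = 1688 − 37935/163 ≈ 1455.2699.
Pooling payoff: 0.47 × 1688 + 0.53 × 845 = 1241.21.
Difference: 1455.2699 − 1241.21 = 214.0599, i.e. 214.06 to two decimal places.
The strong type prefers to separate.

214.06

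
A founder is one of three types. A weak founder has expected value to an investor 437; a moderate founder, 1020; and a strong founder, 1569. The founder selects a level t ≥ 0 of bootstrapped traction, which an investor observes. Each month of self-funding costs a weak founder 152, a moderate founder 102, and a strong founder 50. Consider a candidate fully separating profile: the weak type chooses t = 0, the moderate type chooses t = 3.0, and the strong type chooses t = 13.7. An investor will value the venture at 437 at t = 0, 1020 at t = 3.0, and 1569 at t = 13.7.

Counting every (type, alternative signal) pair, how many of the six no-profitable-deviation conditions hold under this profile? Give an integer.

Weak (own payoff 437): to t=3.0 gives 1020 − 152×3.0 = 564 → profitable ✗; to t=13.7 gives 1569 − 152×13.7 = -513.4 → no gain ✓.
Strong (own payoff 1569 − 50×13.7 = 884): to t=0 gives 437 → no gain ✓; to t=3.0 gives 1020 − 50×3.0 = 870 → no gain ✓.
Moderate (own payoff 1020 − 102×3.0 = 714): to t=0 gives 437 → no gain ✓; to t=13.7 gives 1569 − 102×13.7 = 171.6 → no gain ✓.
5 of the 6 constraints hold; not an equilibrium.

5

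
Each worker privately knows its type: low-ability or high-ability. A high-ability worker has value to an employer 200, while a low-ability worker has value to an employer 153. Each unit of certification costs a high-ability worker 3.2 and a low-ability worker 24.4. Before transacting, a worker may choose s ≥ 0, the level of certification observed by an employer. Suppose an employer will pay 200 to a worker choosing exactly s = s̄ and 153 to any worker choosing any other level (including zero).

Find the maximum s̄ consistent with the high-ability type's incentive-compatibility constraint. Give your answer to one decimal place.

14.7

Choosing s̄ yields the high-ability type 200 − 3.2·s̄; choosing zero yields 153.
The high-ability type is indifferent at 200 − 3.2·s̄ = 153, i.e. s̄ = (200 − 153) / 3.2 ≈ 14.7.
For any s̄ above 14.7 the high-ability type would rather pool at zero, so separation collapses.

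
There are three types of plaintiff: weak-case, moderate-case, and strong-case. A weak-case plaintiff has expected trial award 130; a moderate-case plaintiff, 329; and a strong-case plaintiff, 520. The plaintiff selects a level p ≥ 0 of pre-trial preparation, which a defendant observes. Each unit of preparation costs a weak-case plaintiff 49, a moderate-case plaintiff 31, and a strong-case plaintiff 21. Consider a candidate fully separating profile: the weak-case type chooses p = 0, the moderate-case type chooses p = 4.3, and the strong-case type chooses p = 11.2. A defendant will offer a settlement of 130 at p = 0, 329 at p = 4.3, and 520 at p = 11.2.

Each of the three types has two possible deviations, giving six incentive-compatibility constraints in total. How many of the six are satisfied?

Weak-case (own payoff 130): to p=4.3 gives 329 − 49×4.3 = 118.3 → no gain ✓; to p=11.2 gives 520 − 49×11.2 = -28.8 → no gain ✓.
Strong-case (own payoff 520 − 21×11.2 = 284.8): to p=0 gives 130 → no gain ✓; to p=4.3 gives 329 − 21×4.3 = 238.7 → no gain ✓.
Moderate-case (own payoff 329 − 31×4.3 = 195.7): to p=0 gives 130 → no gain ✓; to p=11.2 gives 520 − 31×11.2 = 172.8 → no gain ✓.
6 of the 6 constraints hold; this profile is a separating equilibrium.

6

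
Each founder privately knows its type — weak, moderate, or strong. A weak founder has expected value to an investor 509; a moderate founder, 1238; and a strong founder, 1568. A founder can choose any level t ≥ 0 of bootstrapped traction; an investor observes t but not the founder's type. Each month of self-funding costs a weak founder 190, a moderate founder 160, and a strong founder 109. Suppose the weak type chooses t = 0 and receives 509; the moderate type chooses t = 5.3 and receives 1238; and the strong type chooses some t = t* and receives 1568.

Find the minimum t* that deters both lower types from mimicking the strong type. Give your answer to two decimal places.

Weak type (on-path payoff 509) won't mimic when 509 ≥ 1568 − 190·t*, i.e. t* ≥ 5.57.
Moderate type (on-path payoff 1238 − 160×5.3 = 390) won't mimic when 390 ≥ 1568 − 160·t*, i.e. t* ≥ 7.36.
Both must hold, so t* = max(5.57, 7.36) = 7.36. The moderate type's constraint binds.

7.36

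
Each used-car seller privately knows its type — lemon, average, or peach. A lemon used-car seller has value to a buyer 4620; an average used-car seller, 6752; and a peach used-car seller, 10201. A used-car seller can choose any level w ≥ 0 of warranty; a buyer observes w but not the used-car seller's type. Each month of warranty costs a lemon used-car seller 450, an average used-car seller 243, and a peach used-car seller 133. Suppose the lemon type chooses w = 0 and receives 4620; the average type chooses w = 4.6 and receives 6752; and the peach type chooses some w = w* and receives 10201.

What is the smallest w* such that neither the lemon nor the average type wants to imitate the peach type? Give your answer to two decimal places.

18.79

Lemon type (on-path payoff 4620) won't mimic when 4620 ≥ 10201 − 450·w*, i.e. w* ≥ 12.40.
Average type (on-path payoff 6752 − 243×4.6 = 5634.2) won't mimic when 5634.2 ≥ 10201 − 243·w*, i.e. w* ≥ 18.79.
Both must hold, so w* = max(12.40, 18.79) = 18.79. The average type's constraint binds.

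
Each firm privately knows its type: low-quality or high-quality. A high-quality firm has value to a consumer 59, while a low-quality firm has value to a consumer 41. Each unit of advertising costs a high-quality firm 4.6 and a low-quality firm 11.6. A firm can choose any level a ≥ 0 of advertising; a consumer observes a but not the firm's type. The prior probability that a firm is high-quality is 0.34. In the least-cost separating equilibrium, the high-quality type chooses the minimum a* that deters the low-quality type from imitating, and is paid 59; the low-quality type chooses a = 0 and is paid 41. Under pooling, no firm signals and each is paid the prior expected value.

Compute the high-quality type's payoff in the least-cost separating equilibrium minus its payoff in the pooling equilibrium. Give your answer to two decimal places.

Least-cost separating signal: a* solves 41 = 59 − 11.6·a*, so a* = (59 − 41)/11.6 ≈ 1.5517.
High-quality type's separating payoff: 59 − 4.6 × a* = 59 − 4.6 × (59 − 41)/11.6 = 59 − 82.8/11.6 ≈ 51.8621.
Pooling payoff: 0.34 × 59 + 0.66 × 41 = 47.12.
Difference: 51.8621 − 47.12 = 4.7421, i.e. 4.74 to two decimal places.
The high-quality type prefers to separate.

4.74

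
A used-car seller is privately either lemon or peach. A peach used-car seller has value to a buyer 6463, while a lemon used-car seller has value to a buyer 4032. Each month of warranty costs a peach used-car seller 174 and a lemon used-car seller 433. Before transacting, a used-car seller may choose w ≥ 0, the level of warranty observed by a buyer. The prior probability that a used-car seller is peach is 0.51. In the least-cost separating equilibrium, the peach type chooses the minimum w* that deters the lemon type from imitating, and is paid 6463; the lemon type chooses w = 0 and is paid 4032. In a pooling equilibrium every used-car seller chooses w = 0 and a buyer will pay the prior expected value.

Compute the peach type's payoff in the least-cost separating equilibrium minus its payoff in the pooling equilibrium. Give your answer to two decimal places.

Least-cost separating signal: w* solves 4032 = 6463 − 433·w*, so w* = (6463 − 4032)/433 ≈ 5.6143.
Peach type's separating payoff: 6463 − 174 × w* = 6463 − 174 × (6463 − 4032)/433 = 6463 − 422994/433 ≈ 5486.1085.
Pooling payoff: 0.51 × 6463 + 0.49 × 4032 = 5271.81.
Difference: 5486.1085 − 5271.81 = 214.2985, i.e. 214.30 to two decimal places.
The peach type prefers to separate.

214.30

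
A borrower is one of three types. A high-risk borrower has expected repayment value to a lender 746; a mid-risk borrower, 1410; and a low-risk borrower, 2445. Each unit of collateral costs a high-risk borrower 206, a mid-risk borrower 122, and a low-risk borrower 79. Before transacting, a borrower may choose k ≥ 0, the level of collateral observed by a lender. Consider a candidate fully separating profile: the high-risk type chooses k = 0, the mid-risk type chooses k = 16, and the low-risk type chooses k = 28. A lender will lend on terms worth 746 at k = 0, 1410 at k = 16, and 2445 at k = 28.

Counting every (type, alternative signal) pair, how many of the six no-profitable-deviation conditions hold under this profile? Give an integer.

4

Low-risk (own payoff 2445 − 79×28 = 233): to k=0 gives 746 → profitable ✗; to k=16 gives 1410 − 79×16 = 146 → no gain ✓.
Mid-risk (own payoff 1410 − 122×16 = -542): to k=0 gives 746 → profitable ✗; to k=28 gives 2445 − 122×28 = -971 → no gain ✓.
High-risk (own payoff 746): to k=16 gives 1410 − 206×16 = -1886 → no gain ✓; to k=28 gives 2445 − 206×28 = -3323 → no gain ✓.
4 of the 6 constraints hold; not an equilibrium.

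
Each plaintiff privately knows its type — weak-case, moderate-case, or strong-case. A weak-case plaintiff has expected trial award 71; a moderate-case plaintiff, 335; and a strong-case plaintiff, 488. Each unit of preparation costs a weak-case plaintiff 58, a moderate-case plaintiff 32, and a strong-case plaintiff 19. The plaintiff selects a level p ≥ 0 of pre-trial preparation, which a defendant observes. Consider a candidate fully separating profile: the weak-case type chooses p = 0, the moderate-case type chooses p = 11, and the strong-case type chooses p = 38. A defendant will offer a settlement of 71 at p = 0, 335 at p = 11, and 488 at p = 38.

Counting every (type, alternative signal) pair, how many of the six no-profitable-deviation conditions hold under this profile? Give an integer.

Moderate-case (own payoff 335 − 32×11 = -17): to p=0 gives 71 → profitable ✗; to p=38 gives 488 − 32×38 = -728 → no gain ✓.
Strong-case (own payoff 488 − 19×38 = -234): to p=0 gives 71 → profitable ✗; to p=11 gives 335 − 19×11 = 126 → profitable ✗.
Weak-case (own payoff 71): to p=11 gives 335 − 58×11 = -303 → no gain ✓; to p=38 gives 488 − 58×38 = -1716 → no gain ✓.
3 of the 6 constraints hold; not an equilibrium.

3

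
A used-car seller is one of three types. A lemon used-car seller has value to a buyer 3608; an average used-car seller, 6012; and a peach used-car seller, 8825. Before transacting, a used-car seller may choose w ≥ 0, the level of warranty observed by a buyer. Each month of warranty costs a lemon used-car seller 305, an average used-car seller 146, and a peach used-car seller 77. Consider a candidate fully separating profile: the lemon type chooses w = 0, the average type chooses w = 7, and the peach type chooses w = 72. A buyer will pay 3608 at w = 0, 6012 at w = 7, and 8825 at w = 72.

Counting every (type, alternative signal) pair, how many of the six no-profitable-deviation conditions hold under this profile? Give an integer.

Peach (own payoff 8825 − 77×72 = 3281): to w=0 gives 3608 → profitable ✗; to w=7 gives 6012 − 77×7 = 5473 → profitable ✗.
Average (own payoff 6012 − 146×7 = 4990): to w=0 gives 3608 → no gain ✓; to w=72 gives 8825 − 146×72 = -1687 → no gain ✓.
Lemon (own payoff 3608): to w=7 gives 6012 − 305×7 = 3877 → profitable ✗; to w=72 gives 8825 − 305×72 = -13135 → no gain ✓.
3 of the 6 constraints hold; not an equilibrium.

3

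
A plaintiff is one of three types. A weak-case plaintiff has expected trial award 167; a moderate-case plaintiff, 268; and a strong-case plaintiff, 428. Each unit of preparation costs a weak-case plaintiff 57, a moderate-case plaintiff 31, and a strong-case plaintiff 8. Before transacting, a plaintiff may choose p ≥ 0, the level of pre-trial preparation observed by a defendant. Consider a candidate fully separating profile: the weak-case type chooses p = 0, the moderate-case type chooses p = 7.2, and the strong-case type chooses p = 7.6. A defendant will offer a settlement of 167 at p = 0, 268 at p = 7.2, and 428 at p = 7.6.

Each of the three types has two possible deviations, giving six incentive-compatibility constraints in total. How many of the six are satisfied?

Weak-case (own payoff 167): to p=7.2 gives 268 − 57×7.2 = -142.4 → no gain ✓; to p=7.6 gives 428 − 57×7.6 = -5.2 → no gain ✓.
Strong-case (own payoff 428 − 8×7.6 = 367.2): to p=0 gives 167 → no gain ✓; to p=7.2 gives 268 − 8×7.2 = 210.4 → no gain ✓.
Moderate-case (own payoff 268 − 31×7.2 = 44.8): to p=0 gives 167 → profitable ✗; to p=7.6 gives 428 − 31×7.6 = 192.4 → profitable ✗.
4 of the 6 constraints hold; not an equilibrium.

4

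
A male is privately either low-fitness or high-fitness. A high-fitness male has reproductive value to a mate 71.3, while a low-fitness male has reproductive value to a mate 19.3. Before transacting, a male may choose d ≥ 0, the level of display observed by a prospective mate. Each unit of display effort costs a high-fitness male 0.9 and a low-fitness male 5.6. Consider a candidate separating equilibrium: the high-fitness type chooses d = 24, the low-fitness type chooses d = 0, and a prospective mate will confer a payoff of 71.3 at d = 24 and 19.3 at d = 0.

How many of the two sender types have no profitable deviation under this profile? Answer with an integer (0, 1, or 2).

Low-fitness type: stay at 0 → 19.3; mimic → 71.3 − 5.6 × 24 = -63.1. IC holds (19.3 ≥ -63.1).
High-fitness type: signal → 71.3 − 0.9 × 24 = 49.7; deviate to 0 → 19.3. IC holds (49.7 ≥ 19.3).
2 of 2 constraints hold, so this is a separating equilibrium.

2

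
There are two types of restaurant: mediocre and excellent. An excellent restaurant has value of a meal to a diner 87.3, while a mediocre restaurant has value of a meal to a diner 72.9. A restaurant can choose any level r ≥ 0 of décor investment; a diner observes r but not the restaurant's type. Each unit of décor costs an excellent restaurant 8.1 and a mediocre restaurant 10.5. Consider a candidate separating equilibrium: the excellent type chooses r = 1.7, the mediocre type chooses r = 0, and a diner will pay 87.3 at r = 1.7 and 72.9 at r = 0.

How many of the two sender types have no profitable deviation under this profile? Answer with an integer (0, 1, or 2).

2

Excellent type: signal → 87.3 − 8.1 × 1.7 = 73.53; deviate to 0 → 72.9. IC holds (73.53 ≥ 72.9).
Mediocre type: stay at 0 → 72.9; mimic → 87.3 − 10.5 × 1.7 = 69.45. IC holds (72.9 ≥ 69.45).
2 of 2 constraints hold, so this is a separating equilibrium.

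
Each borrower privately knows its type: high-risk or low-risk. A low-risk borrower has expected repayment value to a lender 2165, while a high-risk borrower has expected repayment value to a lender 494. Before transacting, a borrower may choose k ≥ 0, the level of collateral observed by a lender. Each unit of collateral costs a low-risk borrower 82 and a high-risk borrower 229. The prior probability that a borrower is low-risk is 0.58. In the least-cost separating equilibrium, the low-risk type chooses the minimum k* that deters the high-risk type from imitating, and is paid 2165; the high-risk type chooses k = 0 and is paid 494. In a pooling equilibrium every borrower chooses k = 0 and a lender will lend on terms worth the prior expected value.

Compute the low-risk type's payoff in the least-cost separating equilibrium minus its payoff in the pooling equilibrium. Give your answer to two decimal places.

103.47

Least-cost separating signal: k* solves 494 = 2165 − 229·k*, so k* = (2165 − 494)/229 ≈ 7.2969.
Low-risk type's separating payoff: 2165 − 82 × k* = 2165 − 82 × (2165 − 494)/229 = 2165 − 137022/229 ≈ 1566.6507.
Pooling payoff: 0.58 × 2165 + 0.42 × 494 = 1463.18.
Difference: 1566.6507 − 1463.18 = 103.4707, i.e. 103.47 to two decimal places.
The low-risk type prefers to separate.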